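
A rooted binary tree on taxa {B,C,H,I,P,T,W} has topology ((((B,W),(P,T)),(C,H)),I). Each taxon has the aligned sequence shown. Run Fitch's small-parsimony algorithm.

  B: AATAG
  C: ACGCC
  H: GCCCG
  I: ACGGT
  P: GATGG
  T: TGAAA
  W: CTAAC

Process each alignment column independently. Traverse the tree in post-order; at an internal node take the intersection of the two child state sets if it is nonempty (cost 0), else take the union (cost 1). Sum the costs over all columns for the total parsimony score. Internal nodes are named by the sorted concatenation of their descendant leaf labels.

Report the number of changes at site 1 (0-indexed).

site 0, node BW: B={A} ∪ W={C} → {A,C} (+1)
site 0, node PT: P={G} ∪ T={T} → {G,T} (+1)
site 0, node BPTW: BW={A,C} ∪ PT={G,T} → {A,C,G,T} (+1)
site 0, node CH: C={A} ∪ H={G} → {A,G} (+1)
site 0, node BCHPTW: BPTW={A,C,G,T} ∩ CH={A,G} → {A,G} (+0)
site 0, node BCHIPTW: BCHPTW={A,G} ∩ I={A} → {A} (+0)
site 1, node BW: B={A} ∪ W={T} → {A,T} (+1)
site 1, node PT: P={A} ∪ T={G} → {A,G} (+1)
site 1, node BPTW: BW={A,T} ∩ PT={A,G} → {A} (+0)
site 1, node CH: C={C} ∩ H={C} → {C} (+0)
site 1, node BCHPTW: BPTW={A} ∪ CH={C} → {A,C} (+1)
site 1, node BCHIPTW: BCHPTW={A,C} ∩ I={C} → {C} (+0)
site 2, node BW: B={T} ∪ W={A} → {A,T} (+1)
site 2, node PT: P={T} ∪ T={A} → {A,T} (+1)
site 2, node BPTW: BW={A,T} ∩ PT={A,T} → {A,T} (+0)
site 2, node CH: C={G} ∪ H={C} → {C,G} (+1)
site 2, node BCHPTW: BPTW={A,T} ∪ CH={C,G} → {A,C,G,T} (+1)
site 2, node BCHIPTW: BCHPTW={A,C,G,T} ∩ I={G} → {G} (+0)
site 3, node BW: B={A} ∩ W={A} → {A} (+0)
site 3, node PT: P={G} ∪ T={A} → {A,G} (+1)
site 3, node BPTW: BW={A} ∩ PT={A,G} → {A} (+0)
site 3, node CH: C={C} ∩ H={C} → {C} (+0)
site 3, node BCHPTW: BPTW={A} ∪ CH={C} → {A,C} (+1)
site 3, node BCHIPTW: BCHPTW={A,C} ∪ I={G} → {A,C,G} (+1)
site 4, node BW: B={G} ∪ W={C} → {C,G} (+1)
site 4, node PT: P={G} ∪ T={A} → {A,G} (+1)
site 4, node BPTW: BW={C,G} ∩ PT={A,G} → {G} (+0)
site 4, node CH: C={C} ∪ H={G} → {C,G} (+1)
site 4, node BCHPTW: BPTW={G} ∩ CH={C,G} → {G} (+0)
site 4, node BCHIPTW: BCHPTW={G} ∪ I={T} → {G,T} (+1)
per-site changes: [4, 3, 4, 3, 4]; total = 18

3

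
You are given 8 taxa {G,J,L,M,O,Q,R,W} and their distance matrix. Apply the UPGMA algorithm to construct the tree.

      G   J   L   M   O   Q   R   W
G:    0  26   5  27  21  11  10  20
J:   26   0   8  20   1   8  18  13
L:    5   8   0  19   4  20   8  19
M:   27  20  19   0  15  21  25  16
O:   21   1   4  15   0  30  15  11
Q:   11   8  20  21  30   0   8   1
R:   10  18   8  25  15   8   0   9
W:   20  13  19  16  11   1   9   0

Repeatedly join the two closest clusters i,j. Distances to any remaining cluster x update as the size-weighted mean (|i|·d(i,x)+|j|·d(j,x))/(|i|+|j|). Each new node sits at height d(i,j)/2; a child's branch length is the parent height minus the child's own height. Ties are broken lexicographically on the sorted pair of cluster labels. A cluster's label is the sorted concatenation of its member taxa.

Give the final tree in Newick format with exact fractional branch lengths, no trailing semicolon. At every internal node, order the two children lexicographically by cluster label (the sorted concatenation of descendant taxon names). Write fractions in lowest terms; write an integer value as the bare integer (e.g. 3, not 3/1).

1. join J+O (d=1) ⇒ JO; edges |J|=1/2, |O|=1/2
  updated: d(G,JO)=47/2, d(JO,L)=6, d(JO,M)=35/2, d(JO,Q)=19, d(JO,R)=33/2, d(JO,W)=12
2. join Q+W (d=1) ⇒ QW; edges |Q|=1/2, |W|=1/2
  updated: d(G,QW)=31/2, d(JO,QW)=31/2, d(L,QW)=39/2, d(M,QW)=37/2, d(QW,R)=17/2
3. join G+L (d=5) ⇒ GL; edges |G|=5/2, |L|=5/2
  updated: d(GL,JO)=59/4, d(GL,M)=23, d(GL,QW)=35/2, d(GL,R)=9
4. join QW+R (d=17/2) ⇒ QRW; edges |QW|=15/4, |R|=17/4
  updated: d(GL,QRW)=44/3, d(JO,QRW)=95/6, d(M,QRW)=62/3
5. join GL+QRW (d=44/3) ⇒ GLQRW; edges |GL|=29/6, |QRW|=37/12
  updated: d(GLQRW,JO)=77/5, d(GLQRW,M)=108/5
6. join GLQRW+JO (d=77/5) ⇒ GJLOQRW; edges |GLQRW|=11/30, |JO|=36/5
  updated: d(GJLOQRW,M)=143/7
7. join GJLOQRW+M (d=143/7) ⇒ GJLMOQRW; edges |GJLOQRW|=88/35, |M|=143/14
final tree: ((((G:5/2,L:5/2):29/6,((Q:1/2,W:1/2):15/4,R:17/4):37/12):11/30,(J:1/2,O:1/2):36/5):88/35,M:143/14)
total length: 18149/420

((((G:5/2,L:5/2):29/6,((Q:1/2,W:1/2):15/4,R:17/4):37/12):11/30,(J:1/2,O:1/2):36/5):88/35,M:143/14)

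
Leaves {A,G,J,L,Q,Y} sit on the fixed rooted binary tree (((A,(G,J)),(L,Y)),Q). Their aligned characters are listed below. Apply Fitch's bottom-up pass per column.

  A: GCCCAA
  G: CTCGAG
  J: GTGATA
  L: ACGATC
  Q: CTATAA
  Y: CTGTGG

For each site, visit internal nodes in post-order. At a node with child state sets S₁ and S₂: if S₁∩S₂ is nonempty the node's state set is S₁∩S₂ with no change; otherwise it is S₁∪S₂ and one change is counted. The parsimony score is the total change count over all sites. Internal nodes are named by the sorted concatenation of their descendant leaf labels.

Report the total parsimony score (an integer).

18

[col 0] GJ: children G:{C}, J:{G} ∪→ {C,G}; cost 1
[col 0] AGJ: children A:{G}, GJ:{C,G} ∩→ {G}; cost 0
[col 0] LY: children L:{A}, Y:{C} ∪→ {A,C}; cost 1
[col 0] AGJLY: children AGJ:{G}, LY:{A,C} ∪→ {A,C,G}; cost 1
[col 0] AGJLQY: children AGJLY:{A,C,G}, Q:{C} ∩→ {C}; cost 0
[col 1] GJ: children G:{T}, J:{T} ∩→ {T}; cost 0
[col 1] AGJ: children A:{C}, GJ:{T} ∪→ {C,T}; cost 1
[col 1] LY: children L:{C}, Y:{T} ∪→ {C,T}; cost 1
[col 1] AGJLY: children AGJ:{C,T}, LY:{C,T} ∩→ {C,T}; cost 0
[col 1] AGJLQY: children AGJLY:{C,T}, Q:{T} ∩→ {T}; cost 0
[col 2] GJ: children G:{C}, J:{G} ∪→ {C,G}; cost 1
[col 2] AGJ: children A:{C}, GJ:{C,G} ∩→ {C}; cost 0
[col 2] LY: children L:{G}, Y:{G} ∩→ {G}; cost 0
[col 2] AGJLY: children AGJ:{C}, LY:{G} ∪→ {C,G}; cost 1
[col 2] AGJLQY: children AGJLY:{C,G}, Q:{A} ∪→ {A,C,G}; cost 1
[col 3] GJ: children G:{G}, J:{A} ∪→ {A,G}; cost 1
[col 3] AGJ: children A:{C}, GJ:{A,G} ∪→ {A,C,G}; cost 1
[col 3] LY: children L:{A}, Y:{T} ∪→ {A,T}; cost 1
[col 3] AGJLY: children AGJ:{A,C,G}, LY:{A,T} ∩→ {A}; cost 0
[col 3] AGJLQY: children AGJLY:{A}, Q:{T} ∪→ {A,T}; cost 1
[col 4] GJ: children G:{A}, J:{T} ∪→ {A,T}; cost 1
[col 4] AGJ: children A:{A}, GJ:{A,T} ∩→ {A}; cost 0
[col 4] LY: children L:{T}, Y:{G} ∪→ {G,T}; cost 1
[col 4] AGJLY: children AGJ:{A}, LY:{G,T} ∪→ {A,G,T}; cost 1
[col 4] AGJLQY: children AGJLY:{A,G,T}, Q:{A} ∩→ {A}; cost 0
[col 5] GJ: children G:{G}, J:{A} ∪→ {A,G}; cost 1
[col 5] AGJ: children A:{A}, GJ:{A,G} ∩→ {A}; cost 0
[col 5] LY: children L:{C}, Y:{G} ∪→ {C,G}; cost 1
[col 5] AGJLY: children AGJ:{A}, LY:{C,G} ∪→ {A,C,G}; cost 1
[col 5] AGJLQY: children AGJLY:{A,C,G}, Q:{A} ∩→ {A}; cost 0
per-site changes: [3, 2, 3, 4, 3, 3]; total = 18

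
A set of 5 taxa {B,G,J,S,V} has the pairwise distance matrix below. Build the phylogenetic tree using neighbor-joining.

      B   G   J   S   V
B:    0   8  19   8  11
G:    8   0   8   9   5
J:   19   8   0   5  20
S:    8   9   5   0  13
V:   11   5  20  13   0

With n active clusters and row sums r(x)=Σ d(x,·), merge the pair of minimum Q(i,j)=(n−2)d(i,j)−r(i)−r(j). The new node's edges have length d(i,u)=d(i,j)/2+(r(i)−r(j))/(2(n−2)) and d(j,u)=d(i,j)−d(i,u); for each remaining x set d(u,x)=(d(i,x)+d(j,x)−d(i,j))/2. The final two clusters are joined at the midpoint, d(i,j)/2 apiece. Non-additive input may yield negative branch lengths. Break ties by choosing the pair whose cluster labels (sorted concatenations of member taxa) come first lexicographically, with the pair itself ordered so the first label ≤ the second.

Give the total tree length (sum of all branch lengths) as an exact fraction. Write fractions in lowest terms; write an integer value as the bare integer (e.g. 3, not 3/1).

iteration 1: select J,S (d=5, Q=-72); attach at lengths (16/3, -1/3); label the merged cluster JS
  updated: d(B,JS)=11, d(G,JS)=6, d(JS,V)=14
iteration 2: select B,JS (d=11, Q=-39); attach at lengths (21/4, 23/4); label the merged cluster BJS
  updated: d(BJS,G)=3/2, d(BJS,V)=7
iteration 3: select BJS,G (d=3/2, Q=-27/2); attach at lengths (7/4, -1/4); label the merged cluster BGJS
  updated: d(BGJS,V)=21/4
iteration 4: select BGJS,V (d=21/4); attach at lengths (21/8, 21/8); label the merged cluster BGJSV
final tree: (((B:21/4,(J:16/3,S:-1/3):23/4):7/4,G:-1/4):21/8,V:21/8)
total length: 91/4

91/4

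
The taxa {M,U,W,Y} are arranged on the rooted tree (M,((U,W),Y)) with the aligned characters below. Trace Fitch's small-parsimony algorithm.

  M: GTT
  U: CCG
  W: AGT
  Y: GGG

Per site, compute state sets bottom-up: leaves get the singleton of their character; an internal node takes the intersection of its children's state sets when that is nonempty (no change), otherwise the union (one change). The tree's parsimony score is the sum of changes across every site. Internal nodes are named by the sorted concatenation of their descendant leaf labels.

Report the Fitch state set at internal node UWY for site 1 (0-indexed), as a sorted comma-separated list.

site 0, node UW: U={C} ∪ W={A} → {A,C} (+1)
site 0, node UWY: UW={A,C} ∪ Y={G} → {A,C,G} (+1)
site 0, node MUWY: M={G} ∩ UWY={A,C,G} → {G} (+0)
site 1, node UW: U={C} ∪ W={G} → {C,G} (+1)
site 1, node UWY: UW={C,G} ∩ Y={G} → {G} (+0)
site 1, node MUWY: M={T} ∪ UWY={G} → {G,T} (+1)
site 2, node UW: U={G} ∪ W={T} → {G,T} (+1)
site 2, node UWY: UW={G,T} ∩ Y={G} → {G} (+0)
site 2, node MUWY: M={T} ∪ UWY={G} → {G,T} (+1)
per-site changes: [2, 2, 2]; total = 6

G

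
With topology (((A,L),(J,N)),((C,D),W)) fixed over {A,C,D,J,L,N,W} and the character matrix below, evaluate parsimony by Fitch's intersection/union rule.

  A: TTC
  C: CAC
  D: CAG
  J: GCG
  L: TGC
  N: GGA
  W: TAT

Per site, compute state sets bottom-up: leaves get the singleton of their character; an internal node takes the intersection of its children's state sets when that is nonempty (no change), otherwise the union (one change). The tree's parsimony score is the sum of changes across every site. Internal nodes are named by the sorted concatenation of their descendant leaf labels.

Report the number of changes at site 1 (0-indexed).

AL@0: {T} ∩ {T} = {T} (intersection, +0)
JN@0: {G} ∩ {G} = {G} (intersection, +0)
AJLN@0: {T} ∪ {G} = {G,T} (union, +1)
CD@0: {C} ∩ {C} = {C} (intersection, +0)
CDW@0: {C} ∪ {T} = {C,T} (union, +1)
ACDJLNW@0: {G,T} ∩ {C,T} = {T} (intersection, +0)
AL@1: {T} ∪ {G} = {G,T} (union, +1)
JN@1: {C} ∪ {G} = {C,G} (union, +1)
AJLN@1: {G,T} ∩ {C,G} = {G} (intersection, +0)
CD@1: {A} ∩ {A} = {A} (intersection, +0)
CDW@1: {A} ∩ {A} = {A} (intersection, +0)
ACDJLNW@1: {G} ∪ {A} = {A,G} (union, +1)
AL@2: {C} ∩ {C} = {C} (intersection, +0)
JN@2: {G} ∪ {A} = {A,G} (union, +1)
AJLN@2: {C} ∪ {A,G} = {A,C,G} (union, +1)
CD@2: {C} ∪ {G} = {C,G} (union, +1)
CDW@2: {C,G} ∪ {T} = {C,G,T} (union, +1)
ACDJLNW@2: {A,C,G} ∩ {C,G,T} = {C,G} (intersection, +0)
per-site changes: [2, 3, 4]; total = 9

3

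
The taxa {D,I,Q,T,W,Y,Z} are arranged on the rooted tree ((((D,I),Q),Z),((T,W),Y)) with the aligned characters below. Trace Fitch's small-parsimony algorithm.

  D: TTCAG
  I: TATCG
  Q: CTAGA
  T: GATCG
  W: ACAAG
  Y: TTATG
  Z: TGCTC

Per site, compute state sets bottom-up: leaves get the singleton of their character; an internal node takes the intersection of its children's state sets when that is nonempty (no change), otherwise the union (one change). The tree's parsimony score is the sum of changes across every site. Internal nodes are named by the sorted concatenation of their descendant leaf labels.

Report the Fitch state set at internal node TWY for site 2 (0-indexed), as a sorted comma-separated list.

A

DI@0: {T} ∩ {T} = {T} (intersection, +0)
DIQ@0: {T} ∪ {C} = {C,T} (union, +1)
DIQZ@0: {C,T} ∩ {T} = {T} (intersection, +0)
TW@0: {G} ∪ {A} = {A,G} (union, +1)
TWY@0: {A,G} ∪ {T} = {A,G,T} (union, +1)
DIQTWYZ@0: {T} ∩ {A,G,T} = {T} (intersection, +0)
DI@1: {T} ∪ {A} = {A,T} (union, +1)
DIQ@1: {A,T} ∩ {T} = {T} (intersection, +0)
DIQZ@1: {T} ∪ {G} = {G,T} (union, +1)
TW@1: {A} ∪ {C} = {A,C} (union, +1)
TWY@1: {A,C} ∪ {T} = {A,C,T} (union, +1)
DIQTWYZ@1: {G,T} ∩ {A,C,T} = {T} (intersection, +0)
DI@2: {C} ∪ {T} = {C,T} (union, +1)
DIQ@2: {C,T} ∪ {A} = {A,C,T} (union, +1)
DIQZ@2: {A,C,T} ∩ {C} = {C} (intersection, +0)
TW@2: {T} ∪ {A} = {A,T} (union, +1)
TWY@2: {A,T} ∩ {A} = {A} (intersection, +0)
DIQTWYZ@2: {C} ∪ {A} = {A,C} (union, +1)
DI@3: {A} ∪ {C} = {A,C} (union, +1)
DIQ@3: {A,C} ∪ {G} = {A,C,G} (union, +1)
DIQZ@3: {A,C,G} ∪ {T} = {A,C,G,T} (union, +1)
TW@3: {C} ∪ {A} = {A,C} (union, +1)
TWY@3: {A,C} ∪ {T} = {A,C,T} (union, +1)
DIQTWYZ@3: {A,C,G,T} ∩ {A,C,T} = {A,C,T} (intersection, +0)
DI@4: {G} ∩ {G} = {G} (intersection, +0)
DIQ@4: {G} ∪ {A} = {A,G} (union, +1)
DIQZ@4: {A,G} ∪ {C} = {A,C,G} (union, +1)
TW@4: {G} ∩ {G} = {G} (intersection, +0)
TWY@4: {G} ∩ {G} = {G} (intersection, +0)
DIQTWYZ@4: {A,C,G} ∩ {G} = {G} (intersection, +0)
per-site changes: [3, 4, 4, 5, 2]; total = 18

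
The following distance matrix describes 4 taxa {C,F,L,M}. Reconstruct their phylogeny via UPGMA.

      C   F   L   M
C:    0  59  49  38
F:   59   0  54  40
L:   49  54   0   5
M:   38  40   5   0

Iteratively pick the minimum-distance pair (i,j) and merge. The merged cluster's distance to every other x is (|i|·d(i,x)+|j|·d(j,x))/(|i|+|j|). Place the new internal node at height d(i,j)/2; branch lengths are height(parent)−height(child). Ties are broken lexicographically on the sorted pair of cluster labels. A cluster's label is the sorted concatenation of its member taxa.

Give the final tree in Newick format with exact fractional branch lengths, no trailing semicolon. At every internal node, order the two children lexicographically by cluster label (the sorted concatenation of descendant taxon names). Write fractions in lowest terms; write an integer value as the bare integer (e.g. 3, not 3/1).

1. join L+M (d=5) ⇒ LM; edges |L|=5/2, |M|=5/2
  updated: d(C,LM)=87/2, d(F,LM)=47
2. join C+LM (d=87/2) ⇒ CLM; edges |C|=87/4, |LM|=77/4
  updated: d(CLM,F)=51
3. join CLM+F (d=51) ⇒ CFLM; edges |CLM|=15/4, |F|=51/2
final tree: ((C:87/4,(L:5/2,M:5/2):77/4):15/4,F:51/2)
total length: 301/4

((C:87/4,(L:5/2,M:5/2):77/4):15/4,F:51/2)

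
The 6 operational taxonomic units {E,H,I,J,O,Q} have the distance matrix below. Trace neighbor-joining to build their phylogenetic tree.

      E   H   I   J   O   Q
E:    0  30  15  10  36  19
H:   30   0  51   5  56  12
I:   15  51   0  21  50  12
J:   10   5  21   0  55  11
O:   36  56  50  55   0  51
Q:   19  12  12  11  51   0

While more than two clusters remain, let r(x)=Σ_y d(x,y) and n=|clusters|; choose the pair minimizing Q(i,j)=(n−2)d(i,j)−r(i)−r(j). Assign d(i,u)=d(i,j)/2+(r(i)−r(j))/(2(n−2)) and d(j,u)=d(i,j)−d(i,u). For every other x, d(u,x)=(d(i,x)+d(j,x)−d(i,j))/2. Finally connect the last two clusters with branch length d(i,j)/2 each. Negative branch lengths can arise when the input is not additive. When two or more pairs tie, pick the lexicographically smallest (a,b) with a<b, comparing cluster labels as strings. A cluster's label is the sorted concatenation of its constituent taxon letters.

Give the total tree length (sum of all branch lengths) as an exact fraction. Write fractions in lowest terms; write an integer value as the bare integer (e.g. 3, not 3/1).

1163/16

step 1: merge (H,J) at d=5, Q=-236; branch lengths H→9, J→-4; new cluster HJ
  updated: d(E,HJ)=35/2, d(HJ,I)=67/2, d(HJ,O)=53, d(HJ,Q)=9
step 2: merge (HJ,Q) at d=9, Q=-177; branch lengths HJ→49/6, Q→5/6; new cluster HJQ
  updated: d(E,HJQ)=55/4, d(HJQ,I)=73/4, d(HJQ,O)=95/2
step 3: merge (E,O) at d=36, Q=-505/4; branch lengths E→13/16, O→563/16; new cluster EO
  updated: d(EO,HJQ)=101/8, d(EO,I)=29/2
step 4: merge (EO,HJQ) at d=101/8, Q=-363/8; branch lengths EO→71/16, HJQ→131/16; new cluster EHJOQ
  updated: d(EHJOQ,I)=161/16
step 5: merge (EHJOQ,I) at d=161/16; branch lengths EHJOQ→161/32, I→161/32; new cluster EHIJOQ
final tree: (((E:13/16,O:563/16):71/16,((H:9,J:-4):49/6,Q:5/6):131/16):161/32,I:161/32)
total length: 1163/16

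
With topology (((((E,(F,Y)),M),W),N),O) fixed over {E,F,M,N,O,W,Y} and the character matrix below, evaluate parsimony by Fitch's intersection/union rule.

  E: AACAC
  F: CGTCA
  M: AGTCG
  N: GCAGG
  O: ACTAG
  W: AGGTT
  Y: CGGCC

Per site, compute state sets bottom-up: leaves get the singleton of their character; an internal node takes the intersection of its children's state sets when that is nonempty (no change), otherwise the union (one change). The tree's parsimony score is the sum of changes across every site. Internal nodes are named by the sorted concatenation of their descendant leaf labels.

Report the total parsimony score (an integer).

FY@0: {C} ∩ {C} = {C} (intersection, +0)
EFY@0: {A} ∪ {C} = {A,C} (union, +1)
EFMY@0: {A,C} ∩ {A} = {A} (intersection, +0)
EFMWY@0: {A} ∩ {A} = {A} (intersection, +0)
EFMNWY@0: {A} ∪ {G} = {A,G} (union, +1)
EFMNOWY@0: {A,G} ∩ {A} = {A} (intersection, +0)
FY@1: {G} ∩ {G} = {G} (intersection, +0)
EFY@1: {A} ∪ {G} = {A,G} (union, +1)
EFMY@1: {A,G} ∩ {G} = {G} (intersection, +0)
EFMWY@1: {G} ∩ {G} = {G} (intersection, +0)
EFMNWY@1: {G} ∪ {C} = {C,G} (union, +1)
EFMNOWY@1: {C,G} ∩ {C} = {C} (intersection, +0)
FY@2: {T} ∪ {G} = {G,T} (union, +1)
EFY@2: {C} ∪ {G,T} = {C,G,T} (union, +1)
EFMY@2: {C,G,T} ∩ {T} = {T} (intersection, +0)
EFMWY@2: {T} ∪ {G} = {G,T} (union, +1)
EFMNWY@2: {G,T} ∪ {A} = {A,G,T} (union, +1)
EFMNOWY@2: {A,G,T} ∩ {T} = {T} (intersection, +0)
FY@3: {C} ∩ {C} = {C} (intersection, +0)
EFY@3: {A} ∪ {C} = {A,C} (union, +1)
EFMY@3: {A,C} ∩ {C} = {C} (intersection, +0)
EFMWY@3: {C} ∪ {T} = {C,T} (union, +1)
EFMNWY@3: {C,T} ∪ {G} = {C,G,T} (union, +1)
EFMNOWY@3: {C,G,T} ∪ {A} = {A,C,G,T} (union, +1)
FY@4: {A} ∪ {C} = {A,C} (union, +1)
EFY@4: {C} ∩ {A,C} = {C} (intersection, +0)
EFMY@4: {C} ∪ {G} = {C,G} (union, +1)
EFMWY@4: {C,G} ∪ {T} = {C,G,T} (union, +1)
EFMNWY@4: {C,G,T} ∩ {G} = {G} (intersection, +0)
EFMNOWY@4: {G} ∩ {G} = {G} (intersection, +0)
per-site changes: [2, 2, 4, 4, 3]; total = 15

15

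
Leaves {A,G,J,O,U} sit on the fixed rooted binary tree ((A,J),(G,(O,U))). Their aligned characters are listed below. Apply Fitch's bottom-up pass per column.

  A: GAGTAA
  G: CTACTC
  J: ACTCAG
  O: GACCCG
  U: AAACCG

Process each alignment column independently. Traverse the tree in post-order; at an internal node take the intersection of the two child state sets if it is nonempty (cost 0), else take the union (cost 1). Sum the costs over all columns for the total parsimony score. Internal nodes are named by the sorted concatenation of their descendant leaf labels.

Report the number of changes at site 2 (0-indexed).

site 0, node AJ: A={G} ∪ J={A} → {A,G} (+1)
site 0, node OU: O={G} ∪ U={A} → {A,G} (+1)
site 0, node GOU: G={C} ∪ OU={A,G} → {A,C,G} (+1)
site 0, node AGJOU: AJ={A,G} ∩ GOU={A,C,G} → {A,G} (+0)
site 1, node AJ: A={A} ∪ J={C} → {A,C} (+1)
site 1, node OU: O={A} ∩ U={A} → {A} (+0)
site 1, node GOU: G={T} ∪ OU={A} → {A,T} (+1)
site 1, node AGJOU: AJ={A,C} ∩ GOU={A,T} → {A} (+0)
site 2, node AJ: A={G} ∪ J={T} → {G,T} (+1)
site 2, node OU: O={C} ∪ U={A} → {A,C} (+1)
site 2, node GOU: G={A} ∩ OU={A,C} → {A} (+0)
site 2, node AGJOU: AJ={G,T} ∪ GOU={A} → {A,G,T} (+1)
site 3, node AJ: A={T} ∪ J={C} → {C,T} (+1)
site 3, node OU: O={C} ∩ U={C} → {C} (+0)
site 3, node GOU: G={C} ∩ OU={C} → {C} (+0)
site 3, node AGJOU: AJ={C,T} ∩ GOU={C} → {C} (+0)
site 4, node AJ: A={A} ∩ J={A} → {A} (+0)
site 4, node OU: O={C} ∩ U={C} → {C} (+0)
site 4, node GOU: G={T} ∪ OU={C} → {C,T} (+1)
site 4, node AGJOU: AJ={A} ∪ GOU={C,T} → {A,C,T} (+1)
site 5, node AJ: A={A} ∪ J={G} → {A,G} (+1)
site 5, node OU: O={G} ∩ U={G} → {G} (+0)
site 5, node GOU: G={C} ∪ OU={G} → {C,G} (+1)
site 5, node AGJOU: AJ={A,G} ∩ GOU={C,G} → {G} (+0)
per-site changes: [3, 2, 3, 1, 2, 2]; total = 13

3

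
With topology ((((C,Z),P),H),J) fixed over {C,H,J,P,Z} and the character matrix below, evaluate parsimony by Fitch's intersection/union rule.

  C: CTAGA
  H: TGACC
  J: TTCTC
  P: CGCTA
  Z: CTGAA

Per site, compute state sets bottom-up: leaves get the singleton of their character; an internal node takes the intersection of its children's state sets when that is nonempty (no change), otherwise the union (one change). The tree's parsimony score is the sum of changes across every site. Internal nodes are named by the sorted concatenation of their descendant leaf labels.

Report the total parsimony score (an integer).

10

site 0, node CZ: C={C} ∩ Z={C} → {C} (+0)
site 0, node CPZ: CZ={C} ∩ P={C} → {C} (+0)
site 0, node CHPZ: CPZ={C} ∪ H={T} → {C,T} (+1)
site 0, node CHJPZ: CHPZ={C,T} ∩ J={T} → {T} (+0)
site 1, node CZ: C={T} ∩ Z={T} → {T} (+0)
site 1, node CPZ: CZ={T} ∪ P={G} → {G,T} (+1)
site 1, node CHPZ: CPZ={G,T} ∩ H={G} → {G} (+0)
site 1, node CHJPZ: CHPZ={G} ∪ J={T} → {G,T} (+1)
site 2, node CZ: C={A} ∪ Z={G} → {A,G} (+1)
site 2, node CPZ: CZ={A,G} ∪ P={C} → {A,C,G} (+1)
site 2, node CHPZ: CPZ={A,C,G} ∩ H={A} → {A} (+0)
site 2, node CHJPZ: CHPZ={A} ∪ J={C} → {A,C} (+1)
site 3, node CZ: C={G} ∪ Z={A} → {A,G} (+1)
site 3, node CPZ: CZ={A,G} ∪ P={T} → {A,G,T} (+1)
site 3, node CHPZ: CPZ={A,G,T} ∪ H={C} → {A,C,G,T} (+1)
site 3, node CHJPZ: CHPZ={A,C,G,T} ∩ J={T} → {T} (+0)
site 4, node CZ: C={A} ∩ Z={A} → {A} (+0)
site 4, node CPZ: CZ={A} ∩ P={A} → {A} (+0)
site 4, node CHPZ: CPZ={A} ∪ H={C} → {A,C} (+1)
site 4, node CHJPZ: CHPZ={A,C} ∩ J={C} → {C} (+0)
per-site changes: [1, 2, 3, 3, 1]; total = 10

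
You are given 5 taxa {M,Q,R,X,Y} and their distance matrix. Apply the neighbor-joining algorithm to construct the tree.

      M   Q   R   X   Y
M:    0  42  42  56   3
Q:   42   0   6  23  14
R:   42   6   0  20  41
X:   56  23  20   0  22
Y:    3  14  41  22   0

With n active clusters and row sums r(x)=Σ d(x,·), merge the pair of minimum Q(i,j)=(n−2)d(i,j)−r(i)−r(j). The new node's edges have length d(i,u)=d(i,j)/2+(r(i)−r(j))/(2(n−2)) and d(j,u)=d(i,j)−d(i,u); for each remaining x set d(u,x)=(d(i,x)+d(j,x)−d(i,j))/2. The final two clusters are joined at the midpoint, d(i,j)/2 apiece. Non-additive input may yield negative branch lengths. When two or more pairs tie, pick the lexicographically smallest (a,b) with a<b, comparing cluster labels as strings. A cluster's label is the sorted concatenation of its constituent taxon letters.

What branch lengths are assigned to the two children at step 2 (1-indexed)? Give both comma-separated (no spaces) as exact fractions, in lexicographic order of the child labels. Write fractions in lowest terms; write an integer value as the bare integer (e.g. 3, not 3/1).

1. join M+Y (d=3, Q=-214) ⇒ MY; edges |M|=12, |Y|=-9
  updated: d(MY,Q)=53/2, d(MY,R)=40, d(MY,X)=75/2
2. join MY+X (d=75/2, Q=-219/2) ⇒ MXY; edges |MY|=197/8, |X|=103/8
  updated: d(MXY,Q)=6, d(MXY,R)=45/4
3. join MXY+Q (d=6, Q=-93/4) ⇒ MQXY; edges |MXY|=45/8, |Q|=3/8
  updated: d(MQXY,R)=45/8
4. join MQXY+R (d=45/8) ⇒ MQRXY; edges |MQXY|=45/16, |R|=45/16
final tree: ((((M:12,Y:-9):197/8,X:103/8):45/8,Q:3/8):45/16,R:45/16)
total length: 417/8

197/8,103/8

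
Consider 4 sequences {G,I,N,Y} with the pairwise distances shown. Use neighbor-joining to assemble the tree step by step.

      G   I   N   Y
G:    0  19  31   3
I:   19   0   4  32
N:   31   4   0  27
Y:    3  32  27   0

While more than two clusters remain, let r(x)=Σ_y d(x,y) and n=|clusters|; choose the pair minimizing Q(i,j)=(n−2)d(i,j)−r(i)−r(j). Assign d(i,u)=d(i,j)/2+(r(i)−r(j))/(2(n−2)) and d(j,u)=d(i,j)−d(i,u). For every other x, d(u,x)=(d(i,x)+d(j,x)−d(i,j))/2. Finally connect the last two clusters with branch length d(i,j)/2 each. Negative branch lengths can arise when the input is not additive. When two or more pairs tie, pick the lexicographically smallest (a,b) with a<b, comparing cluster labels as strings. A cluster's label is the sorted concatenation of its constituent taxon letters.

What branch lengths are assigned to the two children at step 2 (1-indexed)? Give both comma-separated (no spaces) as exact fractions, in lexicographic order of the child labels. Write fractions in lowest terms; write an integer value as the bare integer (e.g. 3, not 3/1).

95/4,1/4

iteration 1: select G,Y (d=3, Q=-109); attach at lengths (-3/4, 15/4); label the merged cluster GY
  updated: d(GY,I)=24, d(GY,N)=55/2
iteration 2: select GY,I (d=24, Q=-111/2); attach at lengths (95/4, 1/4); label the merged cluster GIY
  updated: d(GIY,N)=15/4
iteration 3: select GIY,N (d=15/4); attach at lengths (15/8, 15/8); label the merged cluster GINY
final tree: (((G:-3/4,Y:15/4):95/4,I:1/4):15/8,N:15/8)
total length: 123/4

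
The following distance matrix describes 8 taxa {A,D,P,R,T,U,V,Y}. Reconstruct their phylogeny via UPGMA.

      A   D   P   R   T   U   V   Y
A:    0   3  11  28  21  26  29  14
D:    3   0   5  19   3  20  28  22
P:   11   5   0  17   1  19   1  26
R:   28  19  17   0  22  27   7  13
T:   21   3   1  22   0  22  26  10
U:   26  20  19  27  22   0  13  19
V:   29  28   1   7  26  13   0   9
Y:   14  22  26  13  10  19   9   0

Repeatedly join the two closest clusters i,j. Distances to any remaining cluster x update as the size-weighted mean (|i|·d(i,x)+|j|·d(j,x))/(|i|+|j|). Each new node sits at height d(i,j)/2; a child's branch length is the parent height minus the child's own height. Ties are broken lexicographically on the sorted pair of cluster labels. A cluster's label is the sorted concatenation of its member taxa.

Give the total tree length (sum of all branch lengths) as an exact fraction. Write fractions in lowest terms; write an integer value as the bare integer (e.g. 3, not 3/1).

step 1: merge (P,T) at d=1; branch lengths P→1/2, T→1/2; new cluster PT
  updated: d(A,PT)=16, d(D,PT)=4, d(PT,R)=39/2, d(PT,U)=41/2, d(PT,V)=27/2, d(PT,Y)=18
step 2: merge (A,D) at d=3; branch lengths A→3/2, D→3/2; new cluster AD
  updated: d(AD,PT)=10, d(AD,R)=47/2, d(AD,U)=23, d(AD,V)=57/2, d(AD,Y)=18
step 3: merge (R,V) at d=7; branch lengths R→7/2, V→7/2; new cluster RV
  updated: d(AD,RV)=26, d(PT,RV)=33/2, d(RV,U)=20, d(RV,Y)=11
step 4: merge (AD,PT) at d=10; branch lengths AD→7/2, PT→9/2; new cluster ADPT
  updated: d(ADPT,RV)=85/4, d(ADPT,U)=87/4, d(ADPT,Y)=18
step 5: merge (RV,Y) at d=11; branch lengths RV→2, Y→11/2; new cluster RVY
  updated: d(ADPT,RVY)=121/6, d(RVY,U)=59/3
step 6: merge (RVY,U) at d=59/3; branch lengths RVY→13/3, U→59/6; new cluster RUVY
  updated: d(ADPT,RUVY)=329/16
step 7: merge (ADPT,RUVY) at d=329/16; branch lengths ADPT→169/32, RUVY→43/96; new cluster ADPRTUVY
final tree: (((A:3/2,D:3/2):7/2,(P:1/2,T:1/2):9/2):169/32,(((R:7/2,V:7/2):2,Y:11/2):13/3,U:59/6):43/96)
total length: 2227/48

2227/48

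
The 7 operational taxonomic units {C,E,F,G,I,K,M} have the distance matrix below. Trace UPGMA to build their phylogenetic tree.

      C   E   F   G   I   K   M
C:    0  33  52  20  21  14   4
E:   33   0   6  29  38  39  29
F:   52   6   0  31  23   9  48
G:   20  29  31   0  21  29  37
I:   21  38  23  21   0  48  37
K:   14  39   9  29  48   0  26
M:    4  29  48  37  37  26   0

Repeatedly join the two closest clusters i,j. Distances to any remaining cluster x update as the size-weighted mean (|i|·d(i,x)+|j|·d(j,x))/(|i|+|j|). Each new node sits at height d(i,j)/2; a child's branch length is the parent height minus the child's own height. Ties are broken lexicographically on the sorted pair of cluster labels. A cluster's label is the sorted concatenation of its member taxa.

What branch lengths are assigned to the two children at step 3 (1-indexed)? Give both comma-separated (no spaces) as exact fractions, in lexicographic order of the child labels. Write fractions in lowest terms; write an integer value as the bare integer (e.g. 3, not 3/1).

8,10

iteration 1: select C,M (d=4); attach at lengths (2, 2); label the merged cluster CM
  updated: d(CM,E)=31, d(CM,F)=50, d(CM,G)=57/2, d(CM,I)=29, d(CM,K)=20
iteration 2: select E,F (d=6); attach at lengths (3, 3); label the merged cluster EF
  updated: d(CM,EF)=81/2, d(EF,G)=30, d(EF,I)=61/2, d(EF,K)=24
iteration 3: select CM,K (d=20); attach at lengths (8, 10); label the merged cluster CKM
  updated: d(CKM,EF)=35, d(CKM,G)=86/3, d(CKM,I)=106/3
iteration 4: select G,I (d=21); attach at lengths (21/2, 21/2); label the merged cluster GI
  updated: d(CKM,GI)=32, d(EF,GI)=121/4
iteration 5: select EF,GI (d=121/4); attach at lengths (97/8, 37/8); label the merged cluster EFGI
  updated: d(CKM,EFGI)=67/2
iteration 6: select CKM,EFGI (d=67/2); attach at lengths (27/4, 13/8); label the merged cluster CEFGIKM
final tree: (((C:2,M:2):8,K:10):27/4,((E:3,F:3):97/8,(G:21/2,I:21/2):37/8):13/8)
total length: 593/8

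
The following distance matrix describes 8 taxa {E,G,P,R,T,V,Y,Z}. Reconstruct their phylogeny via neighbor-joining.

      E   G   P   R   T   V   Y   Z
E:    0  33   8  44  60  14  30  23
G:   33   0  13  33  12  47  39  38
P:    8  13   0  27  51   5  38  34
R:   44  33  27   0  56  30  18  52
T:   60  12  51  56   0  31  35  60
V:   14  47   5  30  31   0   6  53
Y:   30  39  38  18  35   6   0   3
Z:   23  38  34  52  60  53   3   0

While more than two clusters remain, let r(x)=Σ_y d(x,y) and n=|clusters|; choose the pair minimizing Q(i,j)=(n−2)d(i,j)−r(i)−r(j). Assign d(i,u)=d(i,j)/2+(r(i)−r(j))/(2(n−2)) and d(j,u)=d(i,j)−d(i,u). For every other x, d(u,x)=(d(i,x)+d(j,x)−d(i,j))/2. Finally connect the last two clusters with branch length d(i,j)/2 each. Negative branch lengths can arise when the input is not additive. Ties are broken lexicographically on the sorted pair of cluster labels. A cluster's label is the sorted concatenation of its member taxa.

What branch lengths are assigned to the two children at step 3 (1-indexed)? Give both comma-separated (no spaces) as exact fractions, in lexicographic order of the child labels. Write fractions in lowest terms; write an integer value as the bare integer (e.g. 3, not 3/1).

63/8,1/8

iteration 1: select G,T (d=12, Q=-448); attach at lengths (-3/2, 27/2); label the merged cluster GT
  updated: d(E,GT)=81/2, d(GT,P)=26, d(GT,R)=77/2, d(GT,V)=33, d(GT,Y)=31, d(GT,Z)=43
iteration 2: select Y,Z (d=3, Q=-319); attach at lengths (-67/10, 97/10); label the merged cluster YZ
  updated: d(E,YZ)=25, d(GT,YZ)=71/2, d(P,YZ)=69/2, d(R,YZ)=67/2, d(V,YZ)=28
iteration 3: select E,P (d=8, Q=-200); attach at lengths (63/8, 1/8); label the merged cluster EP
  updated: d(EP,GT)=117/4, d(EP,R)=63/2, d(EP,V)=11/2, d(EP,YZ)=103/4
iteration 4: select EP,V (d=11/2, Q=-172); attach at lengths (2, 7/2); label the merged cluster EPV
  updated: d(EPV,GT)=227/8, d(EPV,R)=28, d(EPV,YZ)=193/8
iteration 5: select EPV,GT (d=227/8, Q=-1009/8); attach at lengths (279/32, 629/32); label the merged cluster EGPTV
  updated: d(EGPTV,R)=305/16, d(EGPTV,YZ)=125/8
iteration 6: select EGPTV,R (d=305/16, Q=-1091/16); attach at lengths (19/32, 591/32); label the merged cluster EGPRTV
  updated: d(EGPRTV,YZ)=481/32
iteration 7: select EGPRTV,YZ (d=481/32); attach at lengths (481/64, 481/64); label the merged cluster EGPRTVYZ
final tree: (((((E:63/8,P:1/8):2,V:7/2):279/32,(G:-3/2,T:27/2):629/32):19/32,R:591/32):481/64,(Y:-67/10,Z:97/10):481/64)
total length: 2911/32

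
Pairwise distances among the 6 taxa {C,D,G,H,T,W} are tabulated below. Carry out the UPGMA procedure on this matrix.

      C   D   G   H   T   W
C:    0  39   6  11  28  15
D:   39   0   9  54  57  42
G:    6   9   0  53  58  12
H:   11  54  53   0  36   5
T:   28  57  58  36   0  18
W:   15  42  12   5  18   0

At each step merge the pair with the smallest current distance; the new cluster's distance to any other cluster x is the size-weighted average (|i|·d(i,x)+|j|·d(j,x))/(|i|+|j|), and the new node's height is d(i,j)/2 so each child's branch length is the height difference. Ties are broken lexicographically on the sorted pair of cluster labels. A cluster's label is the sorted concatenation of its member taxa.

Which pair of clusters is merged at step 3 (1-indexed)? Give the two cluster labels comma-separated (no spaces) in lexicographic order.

iteration 1: select H,W (d=5); attach at lengths (5/2, 5/2); label the merged cluster HW
  updated: d(C,HW)=13, d(D,HW)=48, d(G,HW)=65/2, d(HW,T)=27
iteration 2: select C,G (d=6); attach at lengths (3, 3); label the merged cluster CG
  updated: d(CG,D)=24, d(CG,HW)=91/4, d(CG,T)=43
iteration 3: select CG,HW (d=91/4); attach at lengths (67/8, 71/8); label the merged cluster CGHW
  updated: d(CGHW,D)=36, d(CGHW,T)=35
iteration 4: select CGHW,T (d=35); attach at lengths (49/8, 35/2); label the merged cluster CGHTW
  updated: d(CGHTW,D)=201/5
iteration 5: select CGHTW,D (d=201/5); attach at lengths (13/5, 201/10); label the merged cluster CDGHTW
final tree: ((((C:3,G:3):67/8,(H:5/2,W:5/2):71/8):49/8,T:35/2):13/5,D:201/10)
total length: 2983/40

CG,HW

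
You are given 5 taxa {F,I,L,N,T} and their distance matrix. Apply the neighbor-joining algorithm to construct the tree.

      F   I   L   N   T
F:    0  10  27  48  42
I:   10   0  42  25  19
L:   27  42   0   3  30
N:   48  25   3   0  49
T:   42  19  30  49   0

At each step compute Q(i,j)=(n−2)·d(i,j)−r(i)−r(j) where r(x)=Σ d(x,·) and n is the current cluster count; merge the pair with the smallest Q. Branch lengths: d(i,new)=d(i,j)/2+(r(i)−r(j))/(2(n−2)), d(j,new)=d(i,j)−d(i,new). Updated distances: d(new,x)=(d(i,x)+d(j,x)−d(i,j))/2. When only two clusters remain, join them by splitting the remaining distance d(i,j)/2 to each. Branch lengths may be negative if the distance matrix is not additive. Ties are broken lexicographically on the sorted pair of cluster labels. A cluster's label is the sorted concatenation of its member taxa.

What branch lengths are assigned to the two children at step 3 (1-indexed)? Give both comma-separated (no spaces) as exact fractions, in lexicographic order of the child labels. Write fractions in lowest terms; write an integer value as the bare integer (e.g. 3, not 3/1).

1. join L+N (d=3, Q=-218) ⇒ LN; edges |L|=-7/3, |N|=16/3
  updated: d(F,LN)=36, d(I,LN)=32, d(LN,T)=38
2. join F+I (d=10, Q=-129) ⇒ FI; edges |F|=47/4, |I|=-7/4
  updated: d(FI,LN)=29, d(FI,T)=51/2
3. join FI+LN (d=29, Q=-185/2) ⇒ FILN; edges |FI|=33/4, |LN|=83/4
  updated: d(FILN,T)=69/4
4. join FILN+T (d=69/4) ⇒ FILNT; edges |FILN|=69/8, |T|=69/8
final tree: (((F:47/4,I:-7/4):33/4,(L:-7/3,N:16/3):83/4):69/8,T:69/8)
total length: 237/4

33/4,83/4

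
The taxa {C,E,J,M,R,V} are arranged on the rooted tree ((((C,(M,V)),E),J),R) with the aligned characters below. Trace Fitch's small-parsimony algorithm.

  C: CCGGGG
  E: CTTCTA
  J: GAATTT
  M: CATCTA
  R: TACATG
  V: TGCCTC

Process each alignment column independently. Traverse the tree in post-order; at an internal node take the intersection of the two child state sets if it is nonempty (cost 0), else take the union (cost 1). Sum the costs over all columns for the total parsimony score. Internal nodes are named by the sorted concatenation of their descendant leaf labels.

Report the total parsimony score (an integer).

18

[col 0] MV: children M:{C}, V:{T} ∪→ {C,T}; cost 1
[col 0] CMV: children C:{C}, MV:{C,T} ∩→ {C}; cost 0
[col 0] CEMV: children CMV:{C}, E:{C} ∩→ {C}; cost 0
[col 0] CEJMV: children CEMV:{C}, J:{G} ∪→ {C,G}; cost 1
[col 0] CEJMRV: children CEJMV:{C,G}, R:{T} ∪→ {C,G,T}; cost 1
[col 1] MV: children M:{A}, V:{G} ∪→ {A,G}; cost 1
[col 1] CMV: children C:{C}, MV:{A,G} ∪→ {A,C,G}; cost 1
[col 1] CEMV: children CMV:{A,C,G}, E:{T} ∪→ {A,C,G,T}; cost 1
[col 1] CEJMV: children CEMV:{A,C,G,T}, J:{A} ∩→ {A}; cost 0
[col 1] CEJMRV: children CEJMV:{A}, R:{A} ∩→ {A}; cost 0
[col 2] MV: children M:{T}, V:{C} ∪→ {C,T}; cost 1
[col 2] CMV: children C:{G}, MV:{C,T} ∪→ {C,G,T}; cost 1
[col 2] CEMV: children CMV:{C,G,T}, E:{T} ∩→ {T}; cost 0
[col 2] CEJMV: children CEMV:{T}, J:{A} ∪→ {A,T}; cost 1
[col 2] CEJMRV: children CEJMV:{A,T}, R:{C} ∪→ {A,C,T}; cost 1
[col 3] MV: children M:{C}, V:{C} ∩→ {C}; cost 0
[col 3] CMV: children C:{G}, MV:{C} ∪→ {C,G}; cost 1
[col 3] CEMV: children CMV:{C,G}, E:{C} ∩→ {C}; cost 0
[col 3] CEJMV: children CEMV:{C}, J:{T} ∪→ {C,T}; cost 1
[col 3] CEJMRV: children CEJMV:{C,T}, R:{A} ∪→ {A,C,T}; cost 1
[col 4] MV: children M:{T}, V:{T} ∩→ {T}; cost 0
[col 4] CMV: children C:{G}, MV:{T} ∪→ {G,T}; cost 1
[col 4] CEMV: children CMV:{G,T}, E:{T} ∩→ {T}; cost 0
[col 4] CEJMV: children CEMV:{T}, J:{T} ∩→ {T}; cost 0
[col 4] CEJMRV: children CEJMV:{T}, R:{T} ∩→ {T}; cost 0
[col 5] MV: children M:{A}, V:{C} ∪→ {A,C}; cost 1
[col 5] CMV: children C:{G}, MV:{A,C} ∪→ {A,C,G}; cost 1
[col 5] CEMV: children CMV:{A,C,G}, E:{A} ∩→ {A}; cost 0
[col 5] CEJMV: children CEMV:{A}, J:{T} ∪→ {A,T}; cost 1
[col 5] CEJMRV: children CEJMV:{A,T}, R:{G} ∪→ {A,G,T}; cost 1
per-site changes: [3, 3, 4, 3, 1, 4]; total = 18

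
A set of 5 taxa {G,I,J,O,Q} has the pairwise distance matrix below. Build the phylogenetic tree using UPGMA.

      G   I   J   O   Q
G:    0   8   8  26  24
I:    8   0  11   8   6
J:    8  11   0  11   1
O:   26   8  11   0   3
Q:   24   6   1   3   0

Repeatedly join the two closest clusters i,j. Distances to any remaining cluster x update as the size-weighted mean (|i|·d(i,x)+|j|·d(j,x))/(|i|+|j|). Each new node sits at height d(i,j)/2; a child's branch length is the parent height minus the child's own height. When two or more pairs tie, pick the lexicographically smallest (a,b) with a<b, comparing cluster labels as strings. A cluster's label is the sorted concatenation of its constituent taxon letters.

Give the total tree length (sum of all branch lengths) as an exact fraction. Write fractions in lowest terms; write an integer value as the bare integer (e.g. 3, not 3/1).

step 1: merge (J,Q) at d=1; branch lengths J→1/2, Q→1/2; new cluster JQ
  updated: d(G,JQ)=16, d(I,JQ)=17/2, d(JQ,O)=7
step 2: merge (JQ,O) at d=7; branch lengths JQ→3, O→7/2; new cluster JOQ
  updated: d(G,JOQ)=58/3, d(I,JOQ)=25/3
step 3: merge (G,I) at d=8; branch lengths G→4, I→4; new cluster GI
  updated: d(GI,JOQ)=83/6
step 4: merge (GI,JOQ) at d=83/6; branch lengths GI→35/12, JOQ→41/12; new cluster GIJOQ
final tree: ((G:4,I:4):35/12,((J:1/2,Q:1/2):3,O:7/2):41/12)
total length: 131/6

131/6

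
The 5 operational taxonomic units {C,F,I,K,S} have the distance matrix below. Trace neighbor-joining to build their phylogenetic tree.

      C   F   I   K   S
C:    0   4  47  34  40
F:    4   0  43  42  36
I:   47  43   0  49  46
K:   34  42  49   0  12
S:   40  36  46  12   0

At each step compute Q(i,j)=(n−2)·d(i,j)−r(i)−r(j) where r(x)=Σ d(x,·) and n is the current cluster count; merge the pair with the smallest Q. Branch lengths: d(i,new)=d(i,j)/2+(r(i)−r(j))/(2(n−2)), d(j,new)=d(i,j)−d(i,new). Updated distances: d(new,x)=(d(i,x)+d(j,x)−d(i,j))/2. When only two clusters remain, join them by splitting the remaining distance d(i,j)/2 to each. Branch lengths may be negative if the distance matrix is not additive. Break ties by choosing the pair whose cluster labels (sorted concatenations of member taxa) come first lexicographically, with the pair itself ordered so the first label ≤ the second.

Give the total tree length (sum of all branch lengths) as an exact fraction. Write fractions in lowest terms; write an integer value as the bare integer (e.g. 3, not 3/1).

293/4

step 1: merge (C,F) at d=4, Q=-238; branch lengths C→2, F→2; new cluster CF
  updated: d(CF,I)=43, d(CF,K)=36, d(CF,S)=36
step 2: merge (CF,I) at d=43, Q=-167; branch lengths CF→63/4, I→109/4; new cluster CFI
  updated: d(CFI,K)=21, d(CFI,S)=39/2
step 3: merge (CFI,K) at d=21, Q=-105/2; branch lengths CFI→57/4, K→27/4; new cluster CFIK
  updated: d(CFIK,S)=21/4
step 4: merge (CFIK,S) at d=21/4; branch lengths CFIK→21/8, S→21/8; new cluster CFIKS
final tree: ((((C:2,F:2):63/4,I:109/4):57/4,K:27/4):21/8,S:21/8)
total length: 293/4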